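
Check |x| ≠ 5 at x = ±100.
x = 100: LHS = |100| = 100; 100 ≠ 5 — holds
x = -100: LHS = |-100| = 100; 100 ≠ 5 — holds

Answer: Yes, holds for both x = 100 and x = -100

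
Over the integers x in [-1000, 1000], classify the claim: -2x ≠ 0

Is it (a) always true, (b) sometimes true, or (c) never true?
Holds at x = 1: LHS = -2·1 = -2; -2 ≠ 0 — holds
Fails at x = 0: LHS = -2·0 = 0; 0 ≠ 0 — FAILS
It is satisfied by some integers in the range but not all.

Answer: Sometimes true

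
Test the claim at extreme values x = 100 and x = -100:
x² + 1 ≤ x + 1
x = 100: LHS = 100² + 1 = 10001, RHS = 100 + 1 = 101; 10001 ≤ 101 — FAILS
x = -100: LHS = (-100)² + 1 = 10001, RHS = (-100) + 1 = -99; 10001 ≤ -99 — FAILS

Answer: No, fails for both x = 100 and x = -100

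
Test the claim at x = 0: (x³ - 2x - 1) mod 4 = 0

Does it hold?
x = 0: LHS = (0³ - 2·0 - 1) mod 4 = (-1) mod 4 = 3; 3 = 0 — FAILS

The relation fails at x = 0, so x = 0 is a counterexample.

Answer: No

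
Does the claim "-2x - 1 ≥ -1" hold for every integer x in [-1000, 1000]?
The claim fails at x = 1:
x = 1: LHS = -2·1 - 1 = -3; -3 ≥ -1 — FAILS

Because a single integer refutes it, the statement is false.

Answer: False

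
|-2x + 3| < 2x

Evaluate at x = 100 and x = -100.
x = 100: LHS = |-2·100 + 3| = |-197| = 197, RHS = 2·100 = 200; 197 < 200 — holds
x = -100: LHS = |-2·(-100) + 3| = |203| = 203, RHS = 2·(-100) = -200; 203 < -200 — FAILS

Answer: Partially: holds for x = 100, fails for x = -100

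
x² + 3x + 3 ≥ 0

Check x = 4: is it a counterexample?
Substitute x = 4 into the relation:
x = 4: LHS = 4² + 3·4 + 3 = 31; 31 ≥ 0 — holds

The relation holds at x = 4, so it is not a counterexample.

Answer: No, x = 4 is not a counterexample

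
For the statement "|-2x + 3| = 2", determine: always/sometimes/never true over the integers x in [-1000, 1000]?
Track d = LHS − RHS over the integers in [-1000, 1000]. Equality would need d = 0, but d changes sign only between consecutive integers, jumping over 0:
x = 0: LHS = |-2·0 + 3| = |3| = 3; 3 = 2 — FAILS  (d = 1)
x = 1: LHS = |-2·1 + 3| = |1| = 1; 1 = 2 — FAILS  (d = -1)
x = 2: LHS = |-2·2 + 3| = |-1| = 1; 1 = 2 — FAILS  (d = -1)
x = 3: LHS = |-2·3 + 3| = |-3| = 3; 3 = 2 — FAILS  (d = 1)
Away from these crossings d keeps a constant sign, and checking every integer in [-1000, 1000] confirms d ≠ 0 throughout. Hence the two sides are never equal, so the claimed relation (=) fails for every integer in [-1000, 1000].

No integer in the range satisfies it.

Answer: Never true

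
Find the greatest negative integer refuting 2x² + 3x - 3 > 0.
Testing negative integers from -1 downward:
x = -1: LHS = 2·(-1)² + 3·(-1) - 3 = -4; -4 > 0 — FAILS  ← closest negative counterexample to 0

Answer: x = -1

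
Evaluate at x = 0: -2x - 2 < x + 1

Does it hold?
x = 0: LHS = -2·0 - 2 = -2, RHS = 0 + 1 = 1; -2 < 1 — holds

The relation is satisfied at x = 0.

Answer: Yes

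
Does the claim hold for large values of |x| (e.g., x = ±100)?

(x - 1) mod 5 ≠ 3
x = 100: LHS = (100 - 1) mod 5 = 99 mod 5 = 4; 4 ≠ 3 — holds
x = -100: LHS = ((-100) - 1) mod 5 = (-101) mod 5 = 4; 4 ≠ 3 — holds

Answer: Yes, holds for both x = 100 and x = -100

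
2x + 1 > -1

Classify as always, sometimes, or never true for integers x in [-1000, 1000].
Holds at x = 0: LHS = 2·0 + 1 = 1; 1 > -1 — holds
Fails at x = -1: LHS = 2·(-1) + 1 = -1; -1 > -1 — FAILS
It is satisfied by some integers in the range but not all.

Answer: Sometimes true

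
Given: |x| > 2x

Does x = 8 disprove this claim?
Substitute x = 8 into the relation:
x = 8: LHS = |8| = 8, RHS = 2·8 = 16; 8 > 16 — FAILS

Since the claim fails at x = 8, this value is a counterexample.

Answer: Yes, x = 8 is a counterexample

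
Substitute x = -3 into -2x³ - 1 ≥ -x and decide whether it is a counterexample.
Substitute x = -3 into the relation:
x = -3: LHS = -2·(-3)³ - 1 = 53, RHS = -(-3) = 3; 53 ≥ 3 — holds

The claim holds here, so x = -3 is not a counterexample. (A counterexample exists elsewhere, e.g. x = 0.)

Answer: No, x = -3 is not a counterexample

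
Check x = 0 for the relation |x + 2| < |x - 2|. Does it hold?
x = 0: LHS = |0 + 2| = |2| = 2, RHS = |0 - 2| = |-2| = 2; 2 < 2 — FAILS

The relation fails at x = 0, so x = 0 is a counterexample.

Answer: No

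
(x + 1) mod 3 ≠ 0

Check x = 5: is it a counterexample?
Substitute x = 5 into the relation:
x = 5: LHS = (5 + 1) mod 3 = 6 mod 3 = 0; 0 ≠ 0 — FAILS

Since the claim fails at x = 5, this value is a counterexample.

Answer: Yes, x = 5 is a counterexample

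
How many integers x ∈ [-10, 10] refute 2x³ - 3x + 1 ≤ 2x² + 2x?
Counterexamples in [-10, 10]: {-1, 0, 3, 4, 5, 6, 7, 8, 9, 10}.

Counting them gives 10 values.

Answer: 10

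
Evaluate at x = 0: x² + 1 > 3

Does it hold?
x = 0: LHS = 0² + 1 = 1; 1 > 3 — FAILS

The relation fails at x = 0, so x = 0 is a counterexample.

Answer: No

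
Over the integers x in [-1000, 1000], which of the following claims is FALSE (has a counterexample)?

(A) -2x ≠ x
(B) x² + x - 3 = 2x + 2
(A) x = 0: LHS = -2·0 = 0; 0 ≠ 0 — FAILS
(B) x = 0: LHS = 0² + 0 - 3 = -3, RHS = 2·0 + 2 = 2; -3 = 2 — FAILS

Answer: Both A and B are false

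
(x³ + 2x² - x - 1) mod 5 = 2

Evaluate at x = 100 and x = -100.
x = 100: LHS = (100³ + 2·100² - 100 - 1) mod 5 = 1019899 mod 5 = 4; 4 = 2 — FAILS
x = -100: LHS = ((-100)³ + 2·(-100)² - (-100) - 1) mod 5 = (-979901) mod 5 = 4; 4 = 2 — FAILS

Answer: No, fails for both x = 100 and x = -100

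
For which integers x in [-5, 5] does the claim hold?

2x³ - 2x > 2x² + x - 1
Holds for: {0, 2, 3, 4, 5}
Fails for: {-5, -4, -3, -2, -1, 1}

Answer: {0, 2, 3, 4, 5}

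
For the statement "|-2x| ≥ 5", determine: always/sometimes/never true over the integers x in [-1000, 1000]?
Holds at x = 3: LHS = |-2·3| = |-6| = 6; 6 ≥ 5 — holds
Fails at x = 0: LHS = |-2·0| = |0| = 0; 0 ≥ 5 — FAILS
It is satisfied by some integers in the range but not all.

Answer: Sometimes true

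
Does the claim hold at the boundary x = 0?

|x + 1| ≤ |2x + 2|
x = 0: LHS = |0 + 1| = |1| = 1, RHS = |2·0 + 2| = |2| = 2; 1 ≤ 2 — holds

The relation is satisfied at x = 0.

Answer: Yes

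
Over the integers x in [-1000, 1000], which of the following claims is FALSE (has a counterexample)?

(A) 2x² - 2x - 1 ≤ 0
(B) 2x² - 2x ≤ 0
(A) x = -1: LHS = 2·(-1)² - 2·(-1) - 1 = 3; 3 ≤ 0 — FAILS
(B) x = -1: LHS = 2·(-1)² - 2·(-1) = 4; 4 ≤ 0 — FAILS

Answer: Both A and B are false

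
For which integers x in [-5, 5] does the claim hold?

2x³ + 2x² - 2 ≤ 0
Holds for: {-5, -4, -3, -2, -1, 0}
Fails for: {1, 2, 3, 4, 5}

Answer: {-5, -4, -3, -2, -1, 0}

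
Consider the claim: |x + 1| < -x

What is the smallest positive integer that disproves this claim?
Testing positive integers:
x = 1: LHS = |1 + 1| = |2| = 2; 2 < -1 — FAILS  ← smallest positive counterexample

Answer: x = 1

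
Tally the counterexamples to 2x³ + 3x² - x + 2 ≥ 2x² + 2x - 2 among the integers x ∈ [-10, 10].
Counterexamples in [-10, 10]: {-10, -9, -8, -7, -6, -5, -4, -3, -2}.

Counting them gives 9 values.

Answer: 9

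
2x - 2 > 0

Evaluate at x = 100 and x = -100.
x = 100: LHS = 2·100 - 2 = 198; 198 > 0 — holds
x = -100: LHS = 2·(-100) - 2 = -202; -202 > 0 — FAILS

Answer: Partially: holds for x = 100, fails for x = -100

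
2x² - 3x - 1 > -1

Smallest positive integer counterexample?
Testing positive integers:
x = 1: LHS = 2·1² - 3·1 - 1 = -2; -2 > -1 — FAILS  ← smallest positive counterexample

Answer: x = 1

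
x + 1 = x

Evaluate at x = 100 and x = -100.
x = 100: LHS = 100 + 1 = 101; 101 = 100 — FAILS
x = -100: LHS = (-100) + 1 = -99; -99 = -100 — FAILS

Answer: No, fails for both x = 100 and x = -100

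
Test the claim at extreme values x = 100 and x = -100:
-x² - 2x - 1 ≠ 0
x = 100: LHS = -100² - 2·100 - 1 = -10201; -10201 ≠ 0 — holds
x = -100: LHS = -(-100)² - 2·(-100) - 1 = -9801; -9801 ≠ 0 — holds

Answer: Yes, holds for both x = 100 and x = -100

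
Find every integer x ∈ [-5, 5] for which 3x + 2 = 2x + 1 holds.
Holds for: {-1}
Fails for: {-5, -4, -3, -2, 0, 1, 2, 3, 4, 5}

Answer: {-1}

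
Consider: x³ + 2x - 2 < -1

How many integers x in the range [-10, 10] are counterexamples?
Counterexamples in [-10, 10]: {1, 2, 3, 4, 5, 6, 7, 8, 9, 10}.

Counting them gives 10 values.

Answer: 10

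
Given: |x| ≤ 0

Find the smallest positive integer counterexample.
Testing positive integers:
x = 1: LHS = |1| = 1; 1 ≤ 0 — FAILS  ← smallest positive counterexample

Answer: x = 1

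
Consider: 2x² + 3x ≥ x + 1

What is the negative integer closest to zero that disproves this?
Testing negative integers from -1 downward:
x = -1: LHS = 2·(-1)² + 3·(-1) = -1, RHS = (-1) + 1 = 0; -1 ≥ 0 — FAILS  ← closest negative counterexample to 0

Answer: x = -1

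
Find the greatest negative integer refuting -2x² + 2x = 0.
Testing negative integers from -1 downward:
x = -1: LHS = -2·(-1)² + 2·(-1) = -4; -4 = 0 — FAILS  ← closest negative counterexample to 0

Answer: x = -1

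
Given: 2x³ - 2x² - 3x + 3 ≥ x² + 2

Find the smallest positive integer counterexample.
Testing positive integers:
x = 1: LHS = 2·1³ - 2·1² - 3·1 + 3 = 0, RHS = 1² + 2 = 3; 0 ≥ 3 — FAILS  ← smallest positive counterexample

Answer: x = 1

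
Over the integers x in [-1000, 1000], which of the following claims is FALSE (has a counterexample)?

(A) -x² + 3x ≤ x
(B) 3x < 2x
(A) x = 1: LHS = -1² + 3·1 = 2; 2 ≤ 1 — FAILS
(B) x = 0: LHS = 3·0 = 0, RHS = 2·0 = 0; 0 < 0 — FAILS

Answer: Both A and B are false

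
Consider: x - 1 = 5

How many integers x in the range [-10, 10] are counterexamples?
Counterexamples in [-10, 10]: {-10, -9, -8, -7, -6, -5, -4, -3, -2, -1, 0, 1, 2, 3, 4, 5, 7, 8, 9, 10}.

Counting them gives 20 values.

Answer: 20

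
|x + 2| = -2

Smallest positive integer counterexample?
Testing positive integers:
x = 1: LHS = |1 + 2| = |3| = 3; 3 = -2 — FAILS  ← smallest positive counterexample

Answer: x = 1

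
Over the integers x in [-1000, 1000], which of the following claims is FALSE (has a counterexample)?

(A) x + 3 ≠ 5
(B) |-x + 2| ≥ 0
(A) x = 2: LHS = 2 + 3 = 5; 5 ≠ 5 — FAILS

(B) An absolute value is never negative, so the left side is ≥ 0 for every x, while the right side is 0. Tightest case in [-1000, 1000] is x = 2:
x = 2: LHS = |-2 + 2| = |0| = 0; 0 ≥ 0 — holds
Hence LHS − RHS is never negative, i.e. LHS ≥ RHS throughout, so the relation holds for every integer in [-1000, 1000].

Only (A) has a counterexample.

Answer: A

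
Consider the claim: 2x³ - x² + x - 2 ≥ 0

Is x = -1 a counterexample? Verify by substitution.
Substitute x = -1 into the relation:
x = -1: LHS = 2·(-1)³ - (-1)² + (-1) - 2 = -6; -6 ≥ 0 — FAILS

Since the claim fails at x = -1, this value is a counterexample.

Answer: Yes, x = -1 is a counterexample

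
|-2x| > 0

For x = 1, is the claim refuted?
Substitute x = 1 into the relation:
x = 1: LHS = |-2·1| = |-2| = 2; 2 > 0 — holds

The claim holds here, so x = 1 is not a counterexample. (A counterexample exists elsewhere, e.g. x = 0.)

Answer: No, x = 1 is not a counterexample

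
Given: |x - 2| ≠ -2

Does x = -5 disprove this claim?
Substitute x = -5 into the relation:
x = -5: LHS = |(-5) - 2| = |-7| = 7; 7 ≠ -2 — holds

The relation holds at x = -5, so it is not a counterexample.

Answer: No, x = -5 is not a counterexample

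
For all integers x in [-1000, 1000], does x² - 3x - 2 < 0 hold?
The claim fails at x = -1:
x = -1: LHS = (-1)² - 3·(-1) - 2 = 2; 2 < 0 — FAILS

Because a single integer refutes it, the statement is false.

Answer: False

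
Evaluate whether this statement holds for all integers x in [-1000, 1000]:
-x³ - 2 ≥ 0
The claim fails at x = 0:
x = 0: LHS = -0³ - 2 = -2; -2 ≥ 0 — FAILS

Because a single integer refutes it, the statement is false.

Answer: False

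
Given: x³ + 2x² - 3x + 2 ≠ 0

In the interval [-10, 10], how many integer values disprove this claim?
Track d = LHS − RHS over the integers in [-10, 10]. Equality would need d = 0, but d changes sign only between consecutive integers, jumping over 0:
x = -4: LHS = (-4)³ + 2·(-4)² - 3·(-4) + 2 = -18; -18 ≠ 0 — holds  (d = -18)
x = -3: LHS = (-3)³ + 2·(-3)² - 3·(-3) + 2 = 2; 2 ≠ 0 — holds  (d = 2)
Away from these crossings d keeps a constant sign, and checking every integer in [-10, 10] confirms d ≠ 0 throughout. Hence the two sides are never equal, so the relation holds for every integer in [-10, 10].

No counterexample appears in that range.

Answer: 0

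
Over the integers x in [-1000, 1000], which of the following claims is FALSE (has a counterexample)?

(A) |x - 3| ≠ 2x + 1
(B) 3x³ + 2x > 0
(A) Track d = LHS − RHS over the integers in [-1000, 1000]. Equality would need d = 0, but d changes sign only between consecutive integers, jumping over 0:
x = 0: LHS = |0 - 3| = |-3| = 3, RHS = 2·0 + 1 = 1; 3 ≠ 1 — holds  (d = 2)
x = 1: LHS = |1 - 3| = |-2| = 2, RHS = 2·1 + 1 = 3; 2 ≠ 3 — holds  (d = -1)
Away from these crossings d keeps a constant sign, and checking every integer in [-1000, 1000] confirms d ≠ 0 throughout. Hence the two sides are never equal, so the relation holds for every integer in [-1000, 1000].

(B) x = 0: LHS = 3·0³ + 2·0 = 0; 0 > 0 — FAILS

Only (B) has a counterexample.

Answer: B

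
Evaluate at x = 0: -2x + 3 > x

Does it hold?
x = 0: LHS = -2·0 + 3 = 3; 3 > 0 — holds

The relation is satisfied at x = 0.

Answer: Yes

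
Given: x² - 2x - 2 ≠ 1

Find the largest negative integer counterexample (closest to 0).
Testing negative integers from -1 downward:
x = -1: LHS = (-1)² - 2·(-1) - 2 = 1; 1 ≠ 1 — FAILS  ← closest negative counterexample to 0

Answer: x = -1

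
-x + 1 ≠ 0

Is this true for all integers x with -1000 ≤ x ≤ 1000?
The claim fails at x = 1:
x = 1: LHS = -1 + 1 = 0; 0 ≠ 0 — FAILS

Because a single integer refutes it, the statement is false.

Answer: False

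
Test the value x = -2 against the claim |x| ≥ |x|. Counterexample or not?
Substitute x = -2 into the relation:
x = -2: LHS = |-2| = 2, RHS = |-2| = 2; 2 ≥ 2 — holds

The relation holds at x = -2, so it is not a counterexample.

Answer: No, x = -2 is not a counterexample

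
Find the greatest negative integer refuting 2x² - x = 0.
Testing negative integers from -1 downward:
x = -1: LHS = 2·(-1)² - (-1) = 3; 3 = 0 — FAILS  ← closest negative counterexample to 0

Answer: x = -1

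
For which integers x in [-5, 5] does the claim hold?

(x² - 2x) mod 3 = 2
Holds for: {-5, -2, 1, 4}
Fails for: {-4, -3, -1, 0, 2, 3, 5}

Answer: {-5, -2, 1, 4}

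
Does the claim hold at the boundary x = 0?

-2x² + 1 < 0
x = 0: LHS = -2·0² + 1 = 1; 1 < 0 — FAILS

The relation fails at x = 0, so x = 0 is a counterexample.

Answer: No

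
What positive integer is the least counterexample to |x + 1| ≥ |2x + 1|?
Testing positive integers:
x = 1: LHS = |1 + 1| = |2| = 2, RHS = |2·1 + 1| = |3| = 3; 2 ≥ 3 — FAILS  ← smallest positive counterexample

Answer: x = 1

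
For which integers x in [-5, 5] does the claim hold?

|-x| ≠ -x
Holds for: {1, 2, 3, 4, 5}
Fails for: {-5, -4, -3, -2, -1, 0}

Answer: {1, 2, 3, 4, 5}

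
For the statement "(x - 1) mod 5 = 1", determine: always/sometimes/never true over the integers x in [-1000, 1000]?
Holds at x = 2: LHS = (2 - 1) mod 5 = 1 mod 5 = 1; 1 = 1 — holds
Fails at x = 0: LHS = (0 - 1) mod 5 = (-1) mod 5 = 4; 4 = 1 — FAILS
It is satisfied by some integers in the range but not all.

Answer: Sometimes true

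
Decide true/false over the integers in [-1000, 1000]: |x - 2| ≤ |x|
The claim fails at x = 0:
x = 0: LHS = |0 - 2| = |-2| = 2, RHS = |0| = 0; 2 ≤ 0 — FAILS

Because a single integer refutes it, the statement is false.

Answer: False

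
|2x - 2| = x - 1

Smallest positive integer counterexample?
Testing positive integers:
x = 1: LHS = |2·1 - 2| = |0| = 0, RHS = 1 - 1 = 0; 0 = 0 — holds
x = 2: LHS = |2·2 - 2| = |2| = 2, RHS = 2 - 1 = 1; 2 = 1 — FAILS  ← smallest positive counterexample

Answer: x = 2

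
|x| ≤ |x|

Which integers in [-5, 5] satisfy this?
Over all integers in [-5, 5], LHS − RHS is largest at x = 0, where it equals 0:
x = 0: LHS = |0| = 0, RHS = |0| = 0; 0 ≤ 0 — holds
At the ends of the range:
x = -5: LHS = |-5| = 5, RHS = |-5| = 5; 5 ≤ 5 — holds
x = 5: LHS = |5| = 5, RHS = |5| = 5; 5 ≤ 5 — holds
Hence LHS − RHS is never positive, i.e. LHS ≤ RHS throughout, so the relation holds for every integer in [-5, 5].

Answer: All integers in [-5, 5]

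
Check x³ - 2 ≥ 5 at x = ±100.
x = 100: LHS = 100³ - 2 = 999998; 999998 ≥ 5 — holds
x = -100: LHS = (-100)³ - 2 = -1000002; -1000002 ≥ 5 — FAILS

Answer: Partially: holds for x = 100, fails for x = -100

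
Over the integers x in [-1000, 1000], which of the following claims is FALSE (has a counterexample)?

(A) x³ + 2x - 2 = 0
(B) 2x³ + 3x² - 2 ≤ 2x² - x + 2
(A) x = 0: LHS = 0³ + 2·0 - 2 = -2; -2 = 0 — FAILS
(B) x = 2: LHS = 2·2³ + 3·2² - 2 = 26, RHS = 2·2² - 2 + 2 = 8; 26 ≤ 8 — FAILS

Answer: Both A and B are false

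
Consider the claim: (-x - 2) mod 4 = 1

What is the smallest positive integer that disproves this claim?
Testing positive integers:
x = 1: LHS = (-1 - 2) mod 4 = (-3) mod 4 = 1; 1 = 1 — holds
x = 2: LHS = (-2 - 2) mod 4 = (-4) mod 4 = 0; 0 = 1 — FAILS  ← smallest positive counterexample

Answer: x = 2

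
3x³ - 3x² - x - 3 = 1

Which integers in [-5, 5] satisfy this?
Track d = LHS − RHS over the integers in [-5, 5]. Equality would need d = 0, but d changes sign only between consecutive integers, jumping over 0:
x = 1: LHS = 3·1³ - 3·1² - 1 - 3 = -4; -4 = 1 — FAILS  (d = -5)
x = 2: LHS = 3·2³ - 3·2² - 2 - 3 = 7; 7 = 1 — FAILS  (d = 6)
Away from these crossings d keeps a constant sign, and checking every integer in [-5, 5] confirms d ≠ 0 throughout. Hence the two sides are never equal, so the claimed relation (=) fails for every integer in [-5, 5].

Answer: None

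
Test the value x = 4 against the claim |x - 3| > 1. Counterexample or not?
Substitute x = 4 into the relation:
x = 4: LHS = |4 - 3| = |1| = 1; 1 > 1 — FAILS

Since the claim fails at x = 4, this value is a counterexample.

Answer: Yes, x = 4 is a counterexample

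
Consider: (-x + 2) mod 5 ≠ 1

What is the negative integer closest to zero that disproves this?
Testing negative integers from -1 downward:
x = -1: LHS = (-(-1) + 2) mod 5 = 3 mod 5 = 3; 3 ≠ 1 — holds
x = -2: LHS = (-(-2) + 2) mod 5 = 4 mod 5 = 4; 4 ≠ 1 — holds
x = -3: LHS = (-(-3) + 2) mod 5 = 5 mod 5 = 0; 0 ≠ 1 — holds
x = -4: LHS = (-(-4) + 2) mod 5 = 6 mod 5 = 1; 1 ≠ 1 — FAILS  ← closest negative counterexample to 0

Answer: x = -4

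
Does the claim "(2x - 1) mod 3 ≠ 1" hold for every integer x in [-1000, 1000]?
The claim fails at x = 1:
x = 1: LHS = (2·1 - 1) mod 3 = 1 mod 3 = 1; 1 ≠ 1 — FAILS

Because a single integer refutes it, the statement is false.

Answer: False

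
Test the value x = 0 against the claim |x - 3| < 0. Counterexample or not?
Substitute x = 0 into the relation:
x = 0: LHS = |0 - 3| = |-3| = 3; 3 < 0 — FAILS

Since the claim fails at x = 0, this value is a counterexample.

Answer: Yes, x = 0 is a counterexample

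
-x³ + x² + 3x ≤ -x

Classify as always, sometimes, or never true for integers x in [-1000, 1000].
Holds at x = 0: LHS = -0³ + 0² + 3·0 = 0, RHS = -0 = 0; 0 ≤ 0 — holds
Fails at x = 1: LHS = -1³ + 1² + 3·1 = 3; 3 ≤ -1 — FAILS
It is satisfied by some integers in the range but not all.

Answer: Sometimes true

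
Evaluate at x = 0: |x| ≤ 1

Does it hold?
x = 0: LHS = |0| = 0; 0 ≤ 1 — holds

The relation is satisfied at x = 0.

Answer: Yes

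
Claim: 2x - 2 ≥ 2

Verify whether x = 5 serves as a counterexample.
Substitute x = 5 into the relation:
x = 5: LHS = 2·5 - 2 = 8; 8 ≥ 2 — holds

The claim holds here, so x = 5 is not a counterexample. (A counterexample exists elsewhere, e.g. x = 0.)

Answer: No, x = 5 is not a counterexample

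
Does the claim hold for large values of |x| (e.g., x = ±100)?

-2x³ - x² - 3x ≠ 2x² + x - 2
x = 100: LHS = -2·100³ - 100² - 3·100 = -2010300, RHS = 2·100² + 100 - 2 = 20098; -2010300 ≠ 20098 — holds
x = -100: LHS = -2·(-100)³ - (-100)² - 3·(-100) = 1990300, RHS = 2·(-100)² + (-100) - 2 = 19898; 1990300 ≠ 19898 — holds

Answer: Yes, holds for both x = 100 and x = -100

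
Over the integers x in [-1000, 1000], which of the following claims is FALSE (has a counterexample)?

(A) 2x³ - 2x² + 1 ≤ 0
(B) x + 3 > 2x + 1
(A) x = 0: LHS = 2·0³ - 2·0² + 1 = 1; 1 ≤ 0 — FAILS
(B) x = 2: LHS = 2 + 3 = 5, RHS = 2·2 + 1 = 5; 5 > 5 — FAILS

Answer: Both A and B are false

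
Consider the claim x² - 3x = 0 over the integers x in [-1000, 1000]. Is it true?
The claim fails at x = 1:
x = 1: LHS = 1² - 3·1 = -2; -2 = 0 — FAILS

Because a single integer refutes it, the statement is false.

Answer: False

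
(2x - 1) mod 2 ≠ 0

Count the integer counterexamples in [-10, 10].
For a polynomial with integer coefficients, its value mod 2 depends only on x mod 2, so it suffices to check one representative of each residue class, x = 0, 1:
x = 0: LHS = (2·0 - 1) mod 2 = (-1) mod 2 = 1; 1 ≠ 0 — holds
x = 1: LHS = (2·1 - 1) mod 2 = 1 mod 2 = 1; 1 ≠ 0 — holds
The relation holds in every residue class, so the relation holds for every integer in [-10, 10].

No counterexample appears in that range.

Answer: 0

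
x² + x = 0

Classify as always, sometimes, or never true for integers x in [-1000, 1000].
Holds at x = 0: LHS = 0² + 0 = 0; 0 = 0 — holds
Fails at x = 1: LHS = 1² + 1 = 2; 2 = 0 — FAILS
It is satisfied by some integers in the range but not all.

Answer: Sometimes true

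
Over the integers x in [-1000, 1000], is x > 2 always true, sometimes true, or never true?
Holds at x = 3: 3 > 2 — holds
Fails at x = 0: 0 > 2 — FAILS
It is satisfied by some integers in the range but not all.

Answer: Sometimes true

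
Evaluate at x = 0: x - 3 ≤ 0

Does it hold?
x = 0: LHS = 0 - 3 = -3; -3 ≤ 0 — holds

The relation is satisfied at x = 0.

Answer: Yes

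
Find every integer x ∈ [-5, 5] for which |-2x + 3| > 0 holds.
Over all integers in [-5, 5], LHS − RHS is smallest at x = 1, where it equals 1:
x = 1: LHS = |-2·1 + 3| = |1| = 1; 1 > 0 — holds
At the ends of the range:
x = -5: LHS = |-2·(-5) + 3| = |13| = 13; 13 > 0 — holds
x = 5: LHS = |-2·5 + 3| = |-7| = 7; 7 > 0 — holds
Hence LHS − RHS is never zero or negative, i.e. LHS > RHS throughout, so the relation holds for every integer in [-5, 5].

Answer: All integers in [-5, 5]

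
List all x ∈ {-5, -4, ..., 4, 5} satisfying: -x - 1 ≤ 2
Holds for: {-3, -2, -1, 0, 1, 2, 3, 4, 5}
Fails for: {-5, -4}

Answer: {-3, -2, -1, 0, 1, 2, 3, 4, 5}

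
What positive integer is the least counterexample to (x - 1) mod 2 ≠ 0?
Testing positive integers:
x = 1: LHS = (1 - 1) mod 2 = 0 mod 2 = 0; 0 ≠ 0 — FAILS  ← smallest positive counterexample

Answer: x = 1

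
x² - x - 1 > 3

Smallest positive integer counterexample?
Testing positive integers:
x = 1: LHS = 1² - 1 - 1 = -1; -1 > 3 — FAILS  ← smallest positive counterexample

Answer: x = 1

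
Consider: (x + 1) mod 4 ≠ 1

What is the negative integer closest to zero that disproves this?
Testing negative integers from -1 downward:
x = -1: LHS = ((-1) + 1) mod 4 = 0 mod 4 = 0; 0 ≠ 1 — holds
x = -2: LHS = ((-2) + 1) mod 4 = (-1) mod 4 = 3; 3 ≠ 1 — holds
x = -3: LHS = ((-3) + 1) mod 4 = (-2) mod 4 = 2; 2 ≠ 1 — holds
x = -4: LHS = ((-4) + 1) mod 4 = (-3) mod 4 = 1; 1 ≠ 1 — FAILS  ← closest negative counterexample to 0

Answer: x = -4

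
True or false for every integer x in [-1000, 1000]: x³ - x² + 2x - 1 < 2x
The claim fails at x = 2:
x = 2: LHS = 2³ - 2² + 2·2 - 1 = 7, RHS = 2·2 = 4; 7 < 4 — FAILS

Because a single integer refutes it, the statement is false.

Answer: False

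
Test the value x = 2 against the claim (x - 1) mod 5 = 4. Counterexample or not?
Substitute x = 2 into the relation:
x = 2: LHS = (2 - 1) mod 5 = 1 mod 5 = 1; 1 = 4 — FAILS

Since the claim fails at x = 2, this value is a counterexample.

Answer: Yes, x = 2 is a counterexample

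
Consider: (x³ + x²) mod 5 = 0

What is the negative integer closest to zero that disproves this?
Testing negative integers from -1 downward:
x = -1: LHS = ((-1)³ + (-1)²) mod 5 = 0 mod 5 = 0; 0 = 0 — holds
x = -2: LHS = ((-2)³ + (-2)²) mod 5 = (-4) mod 5 = 1; 1 = 0 — FAILS  ← closest negative counterexample to 0

Answer: x = -2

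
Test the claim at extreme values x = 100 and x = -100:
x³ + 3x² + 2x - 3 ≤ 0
x = 100: LHS = 100³ + 3·100² + 2·100 - 3 = 1030197; 1030197 ≤ 0 — FAILS
x = -100: LHS = (-100)³ + 3·(-100)² + 2·(-100) - 3 = -970203; -970203 ≤ 0 — holds

Answer: Partially: fails for x = 100, holds for x = -100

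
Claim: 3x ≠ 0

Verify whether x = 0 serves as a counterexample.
Substitute x = 0 into the relation:
x = 0: LHS = 3·0 = 0; 0 ≠ 0 — FAILS

Since the claim fails at x = 0, this value is a counterexample.

Answer: Yes, x = 0 is a counterexample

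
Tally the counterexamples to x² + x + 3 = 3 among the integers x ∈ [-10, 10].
Counterexamples in [-10, 10]: {-10, -9, -8, -7, -6, -5, -4, -3, -2, 1, 2, 3, 4, 5, 6, 7, 8, 9, 10}.

Counting them gives 19 values.

Answer: 19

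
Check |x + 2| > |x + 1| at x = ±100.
x = 100: LHS = |100 + 2| = |102| = 102, RHS = |100 + 1| = |101| = 101; 102 > 101 — holds
x = -100: LHS = |(-100) + 2| = |-98| = 98, RHS = |(-100) + 1| = |-99| = 99; 98 > 99 — FAILS

Answer: Partially: holds for x = 100, fails for x = -100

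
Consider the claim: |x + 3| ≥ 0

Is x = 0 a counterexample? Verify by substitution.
Substitute x = 0 into the relation:
x = 0: LHS = |0 + 3| = |3| = 3; 3 ≥ 0 — holds

The relation holds at x = 0, so it is not a counterexample.

Answer: No, x = 0 is not a counterexample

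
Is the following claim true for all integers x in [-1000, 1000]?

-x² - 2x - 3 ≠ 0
Over all integers in [-1000, 1000], LHS − RHS is always negative; it is closest to 0 at x = -1, where it equals -2:
x = -1: LHS = -(-1)² - 2·(-1) - 3 = -2; -2 ≠ 0 — holds
At the ends of the range:
x = -1000: LHS = -(-1000)² - 2·(-1000) - 3 = -998003; -998003 ≠ 0 — holds
x = 1000: LHS = -1000² - 2·1000 - 3 = -1002003; -1002003 ≠ 0 — holds
Hence LHS − RHS is never 0, i.e. the two sides are never equal, so the relation holds for every integer in [-1000, 1000].

No counterexample exists.

Answer: True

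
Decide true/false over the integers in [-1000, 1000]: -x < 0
The claim fails at x = 0:
x = 0: LHS = -0 = 0; 0 < 0 — FAILS

Because a single integer refutes it, the statement is false.

Answer: False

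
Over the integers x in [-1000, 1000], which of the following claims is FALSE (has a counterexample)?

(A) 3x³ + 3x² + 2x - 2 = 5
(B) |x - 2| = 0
(A) x = 0: LHS = 3·0³ + 3·0² + 2·0 - 2 = -2; -2 = 5 — FAILS
(B) x = 0: LHS = |0 - 2| = |-2| = 2; 2 = 0 — FAILS

Answer: Both A and B are false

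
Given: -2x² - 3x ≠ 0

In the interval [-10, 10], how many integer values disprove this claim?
Counterexamples in [-10, 10]: {0}.

Counting them gives 1 values.

Answer: 1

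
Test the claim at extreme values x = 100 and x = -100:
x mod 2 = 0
x = 100: LHS = 100 mod 2 = 0; 0 = 0 — holds
x = -100: LHS = (-100) mod 2 = 0; 0 = 0 — holds

Answer: Yes, holds for both x = 100 and x = -100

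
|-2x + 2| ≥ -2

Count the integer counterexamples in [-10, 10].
An absolute value is never negative, so the left side is ≥ 0 for every x, while the right side is -2. Tightest case in [-10, 10] is x = 1:
x = 1: LHS = |-2·1 + 2| = |0| = 0; 0 ≥ -2 — holds
Hence LHS − RHS is never negative, i.e. LHS ≥ RHS throughout, so the relation holds for every integer in [-10, 10].

No counterexample appears in that range.

Answer: 0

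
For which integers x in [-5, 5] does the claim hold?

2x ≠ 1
Track d = LHS − RHS over the integers in [-5, 5]. Equality would need d = 0, but d changes sign only between consecutive integers, jumping over 0:
x = 0: LHS = 2·0 = 0; 0 ≠ 1 — holds  (d = -1)
x = 1: LHS = 2·1 = 2; 2 ≠ 1 — holds  (d = 1)
Away from these crossings d keeps a constant sign, and checking every integer in [-5, 5] confirms d ≠ 0 throughout. Hence the two sides are never equal, so the relation holds for every integer in [-5, 5].

Answer: All integers in [-5, 5]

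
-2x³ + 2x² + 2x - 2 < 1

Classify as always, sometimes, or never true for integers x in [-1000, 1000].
Holds at x = 0: LHS = -2·0³ + 2·0² + 2·0 - 2 = -2; -2 < 1 — holds
Fails at x = -2: LHS = -2·(-2)³ + 2·(-2)² + 2·(-2) - 2 = 18; 18 < 1 — FAILS
It is satisfied by some integers in the range but not all.

Answer: Sometimes true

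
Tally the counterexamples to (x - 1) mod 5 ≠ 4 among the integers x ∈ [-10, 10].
Counterexamples in [-10, 10]: {-10, -5, 0, 5, 10}.

Counting them gives 5 values.

Answer: 5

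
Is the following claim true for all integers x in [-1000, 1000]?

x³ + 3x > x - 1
The claim fails at x = -1:
x = -1: LHS = (-1)³ + 3·(-1) = -4, RHS = (-1) - 1 = -2; -4 > -2 — FAILS

Because a single integer refutes it, the statement is false.

Answer: False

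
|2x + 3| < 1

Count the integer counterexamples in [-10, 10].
Counterexamples in [-10, 10]: {-10, -9, -8, -7, -6, -5, -4, -3, -2, -1, 0, 1, 2, 3, 4, 5, 6, 7, 8, 9, 10}.

Counting them gives 21 values.

Answer: 21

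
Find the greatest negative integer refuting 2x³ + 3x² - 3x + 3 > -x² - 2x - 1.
Testing negative integers from -1 downward:
x = -1: LHS = 2·(-1)³ + 3·(-1)² - 3·(-1) + 3 = 7, RHS = -(-1)² - 2·(-1) - 1 = 0; 7 > 0 — holds
x = -2: LHS = 2·(-2)³ + 3·(-2)² - 3·(-2) + 3 = 5, RHS = -(-2)² - 2·(-2) - 1 = -1; 5 > -1 — holds
x = -3: LHS = 2·(-3)³ + 3·(-3)² - 3·(-3) + 3 = -15, RHS = -(-3)² - 2·(-3) - 1 = -4; -15 > -4 — FAILS  ← closest negative counterexample to 0

Answer: x = -3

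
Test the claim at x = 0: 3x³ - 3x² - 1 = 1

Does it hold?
x = 0: LHS = 3·0³ - 3·0² - 1 = -1; -1 = 1 — FAILS

The relation fails at x = 0, so x = 0 is a counterexample.

Answer: No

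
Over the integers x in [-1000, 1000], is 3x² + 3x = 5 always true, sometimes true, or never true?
Track d = LHS − RHS over the integers in [-1000, 1000]. Equality would need d = 0, but d changes sign only between consecutive integers, jumping over 0:
x = -2: LHS = 3·(-2)² + 3·(-2) = 6; 6 = 5 — FAILS  (d = 1)
x = -1: LHS = 3·(-1)² + 3·(-1) = 0; 0 = 5 — FAILS  (d = -5)
x = 0: LHS = 3·0² + 3·0 = 0; 0 = 5 — FAILS  (d = -5)
x = 1: LHS = 3·1² + 3·1 = 6; 6 = 5 — FAILS  (d = 1)
Away from these crossings d keeps a constant sign, and checking every integer in [-1000, 1000] confirms d ≠ 0 throughout. Hence the two sides are never equal, so the claimed relation (=) fails for every integer in [-1000, 1000].

No integer in the range satisfies it.

Answer: Never true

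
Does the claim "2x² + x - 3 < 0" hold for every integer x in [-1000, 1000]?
The claim fails at x = 1:
x = 1: LHS = 2·1² + 1 - 3 = 0; 0 < 0 — FAILS

Because a single integer refutes it, the statement is false.

Answer: False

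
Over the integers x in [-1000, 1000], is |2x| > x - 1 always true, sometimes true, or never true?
Over all integers in [-1000, 1000], LHS − RHS is smallest at x = 0, where it equals 1:
x = 0: LHS = |2·0| = |0| = 0, RHS = 0 - 1 = -1; 0 > -1 — holds
At the ends of the range:
x = -1000: LHS = |2·(-1000)| = |-2000| = 2000, RHS = (-1000) - 1 = -1001; 2000 > -1001 — holds
x = 1000: LHS = |2·1000| = |2000| = 2000, RHS = 1000 - 1 = 999; 2000 > 999 — holds
Hence LHS − RHS is never zero or negative, i.e. LHS > RHS throughout, so the relation holds for every integer in [-1000, 1000].

No counterexample exists.

Answer: Always true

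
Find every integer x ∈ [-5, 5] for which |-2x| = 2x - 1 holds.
Over all integers in [-5, 5], LHS − RHS is always positive; it is smallest at x = 0, where it equals 1:
x = 0: LHS = |-2·0| = |0| = 0, RHS = 2·0 - 1 = -1; 0 = -1 — FAILS
At the ends of the range:
x = -5: LHS = |-2·(-5)| = |10| = 10, RHS = 2·(-5) - 1 = -11; 10 = -11 — FAILS
x = 5: LHS = |-2·5| = |-10| = 10, RHS = 2·5 - 1 = 9; 10 = 9 — FAILS
Hence LHS − RHS is never 0, i.e. the two sides are never equal, so the claimed relation (=) fails for every integer in [-5, 5].

Answer: None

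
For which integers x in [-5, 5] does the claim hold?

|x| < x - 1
Over all integers in [-5, 5], LHS − RHS is smallest at x = 0, where it equals 1:
x = 0: LHS = |0| = 0, RHS = 0 - 1 = -1; 0 < -1 — FAILS
At the ends of the range:
x = -5: LHS = |-5| = 5, RHS = (-5) - 1 = -6; 5 < -6 — FAILS
x = 5: LHS = |5| = 5, RHS = 5 - 1 = 4; 5 < 4 — FAILS
Hence LHS − RHS is never negative, i.e. LHS ≥ RHS throughout, so the claimed relation (<) fails for every integer in [-5, 5].

Answer: None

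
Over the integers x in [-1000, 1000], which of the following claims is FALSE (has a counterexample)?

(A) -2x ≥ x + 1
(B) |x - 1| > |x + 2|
(A) x = 0: LHS = -2·0 = 0, RHS = 0 + 1 = 1; 0 ≥ 1 — FAILS
(B) x = 0: LHS = |0 - 1| = |-1| = 1, RHS = |0 + 2| = |2| = 2; 1 > 2 — FAILS

Answer: Both A and B are false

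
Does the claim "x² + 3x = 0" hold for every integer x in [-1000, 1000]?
The claim fails at x = 1:
x = 1: LHS = 1² + 3·1 = 4; 4 = 0 — FAILS

Because a single integer refutes it, the statement is false.

Answer: False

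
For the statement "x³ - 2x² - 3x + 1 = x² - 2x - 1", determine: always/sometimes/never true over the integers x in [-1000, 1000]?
Track d = LHS − RHS over the integers in [-1000, 1000]. Equality would need d = 0, but d changes sign only between consecutive integers, jumping over 0:
x = -1: LHS = (-1)³ - 2·(-1)² - 3·(-1) + 1 = 1, RHS = (-1)² - 2·(-1) - 1 = 2; 1 = 2 — FAILS  (d = -1)
x = 0: LHS = 0³ - 2·0² - 3·0 + 1 = 1, RHS = 0² - 2·0 - 1 = -1; 1 = -1 — FAILS  (d = 2)
x = 0: LHS = 0³ - 2·0² - 3·0 + 1 = 1, RHS = 0² - 2·0 - 1 = -1; 1 = -1 — FAILS  (d = 2)
x = 1: LHS = 1³ - 2·1² - 3·1 + 1 = -3, RHS = 1² - 2·1 - 1 = -2; -3 = -2 — FAILS  (d = -1)
x = 3: LHS = 3³ - 2·3² - 3·3 + 1 = 1, RHS = 3² - 2·3 - 1 = 2; 1 = 2 — FAILS  (d = -1)
x = 4: LHS = 4³ - 2·4² - 3·4 + 1 = 21, RHS = 4² - 2·4 - 1 = 7; 21 = 7 — FAILS  (d = 14)
Away from these crossings d keeps a constant sign, and checking every integer in [-1000, 1000] confirms d ≠ 0 throughout. Hence the two sides are never equal, so the claimed relation (=) fails for every integer in [-1000, 1000].

No integer in the range satisfies it.

Answer: Never true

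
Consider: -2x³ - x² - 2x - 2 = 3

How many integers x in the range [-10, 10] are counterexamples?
Counterexamples in [-10, 10]: {-10, -9, -8, -7, -6, -5, -4, -3, -2, -1, 0, 1, 2, 3, 4, 5, 6, 7, 8, 9, 10}.

Counting them gives 21 values.

Answer: 21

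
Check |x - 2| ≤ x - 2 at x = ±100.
x = 100: LHS = |100 - 2| = |98| = 98, RHS = 100 - 2 = 98; 98 ≤ 98 — holds
x = -100: LHS = |(-100) - 2| = |-102| = 102, RHS = (-100) - 2 = -102; 102 ≤ -102 — FAILS

Answer: Partially: holds for x = 100, fails for x = -100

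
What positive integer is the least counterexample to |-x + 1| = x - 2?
Testing positive integers:
x = 1: LHS = |-1 + 1| = |0| = 0, RHS = 1 - 2 = -1; 0 = -1 — FAILS  ← smallest positive counterexample

Answer: x = 1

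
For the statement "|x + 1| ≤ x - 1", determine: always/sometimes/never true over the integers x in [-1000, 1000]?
Over all integers in [-1000, 1000], LHS − RHS is smallest at x = 0, where it equals 2:
x = 0: LHS = |0 + 1| = |1| = 1, RHS = 0 - 1 = -1; 1 ≤ -1 — FAILS
At the ends of the range:
x = -1000: LHS = |(-1000) + 1| = |-999| = 999, RHS = (-1000) - 1 = -1001; 999 ≤ -1001 — FAILS
x = 1000: LHS = |1000 + 1| = |1001| = 1001, RHS = 1000 - 1 = 999; 1001 ≤ 999 — FAILS
Hence LHS − RHS is never zero or negative, i.e. LHS > RHS throughout, so the claimed relation (≤) fails for every integer in [-1000, 1000].

No integer in the range satisfies it.

Answer: Never true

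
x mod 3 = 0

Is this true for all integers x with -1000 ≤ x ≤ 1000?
The claim fails at x = 1:
x = 1: LHS = 1 mod 3 = 1; 1 = 0 — FAILS

Because a single integer refutes it, the statement is false.

Answer: False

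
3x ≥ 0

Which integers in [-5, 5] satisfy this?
Holds for: {0, 1, 2, 3, 4, 5}
Fails for: {-5, -4, -3, -2, -1}

Answer: {0, 1, 2, 3, 4, 5}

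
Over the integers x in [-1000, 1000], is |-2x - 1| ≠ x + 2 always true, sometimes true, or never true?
Holds at x = 0: LHS = |-2·0 - 1| = |-1| = 1, RHS = 0 + 2 = 2; 1 ≠ 2 — holds
Fails at x = 1: LHS = |-2·1 - 1| = |-3| = 3, RHS = 1 + 2 = 3; 3 ≠ 3 — FAILS
It is satisfied by some integers in the range but not all.

Answer: Sometimes true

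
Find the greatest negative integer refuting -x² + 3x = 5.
Testing negative integers from -1 downward:
x = -1: LHS = -(-1)² + 3·(-1) = -4; -4 = 5 — FAILS  ← closest negative counterexample to 0

Answer: x = -1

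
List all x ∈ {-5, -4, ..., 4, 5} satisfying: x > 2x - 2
Holds for: {-5, -4, -3, -2, -1, 0, 1}
Fails for: {2, 3, 4, 5}

Answer: {-5, -4, -3, -2, -1, 0, 1}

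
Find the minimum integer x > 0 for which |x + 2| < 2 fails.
Testing positive integers:
x = 1: LHS = |1 + 2| = |3| = 3; 3 < 2 — FAILS  ← smallest positive counterexample

Answer: x = 1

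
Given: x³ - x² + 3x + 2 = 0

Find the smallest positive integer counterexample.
Testing positive integers:
x = 1: LHS = 1³ - 1² + 3·1 + 2 = 5; 5 = 0 — FAILS  ← smallest positive counterexample

Answer: x = 1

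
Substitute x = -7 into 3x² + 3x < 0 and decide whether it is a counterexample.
Substitute x = -7 into the relation:
x = -7: LHS = 3·(-7)² + 3·(-7) = 126; 126 < 0 — FAILS

Since the claim fails at x = -7, this value is a counterexample.

Answer: Yes, x = -7 is a counterexample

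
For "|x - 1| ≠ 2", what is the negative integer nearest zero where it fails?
Testing negative integers from -1 downward:
x = -1: LHS = |(-1) - 1| = |-2| = 2; 2 ≠ 2 — FAILS  ← closest negative counterexample to 0

Answer: x = -1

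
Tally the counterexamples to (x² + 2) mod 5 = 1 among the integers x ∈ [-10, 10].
Counterexamples in [-10, 10]: {-10, -9, -6, -5, -4, -1, 0, 1, 4, 5, 6, 9, 10}.

Counting them gives 13 values.

Answer: 13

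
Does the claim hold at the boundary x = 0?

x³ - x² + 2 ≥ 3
x = 0: LHS = 0³ - 0² + 2 = 2; 2 ≥ 3 — FAILS

The relation fails at x = 0, so x = 0 is a counterexample.

Answer: No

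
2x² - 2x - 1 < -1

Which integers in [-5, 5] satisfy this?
Over all integers in [-5, 5], LHS − RHS is smallest at x = 0, where it equals 0:
x = 0: LHS = 2·0² - 2·0 - 1 = -1; -1 < -1 — FAILS
At the ends of the range:
x = -5: LHS = 2·(-5)² - 2·(-5) - 1 = 59; 59 < -1 — FAILS
x = 5: LHS = 2·5² - 2·5 - 1 = 39; 39 < -1 — FAILS
Hence LHS − RHS is never negative, i.e. LHS ≥ RHS throughout, so the claimed relation (<) fails for every integer in [-5, 5].

Answer: None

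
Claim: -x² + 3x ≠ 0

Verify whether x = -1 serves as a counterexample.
Substitute x = -1 into the relation:
x = -1: LHS = -(-1)² + 3·(-1) = -4; -4 ≠ 0 — holds

The claim holds here, so x = -1 is not a counterexample. (A counterexample exists elsewhere, e.g. x = 0.)

Answer: No, x = -1 is not a counterexample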